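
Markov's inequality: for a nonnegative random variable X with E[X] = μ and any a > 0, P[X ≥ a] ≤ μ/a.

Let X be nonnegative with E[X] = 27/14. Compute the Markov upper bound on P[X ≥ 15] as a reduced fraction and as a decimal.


μ = E[X] = 27/14, a = 15.
Markov: P[X ≥ 15] ≤ μ/a = (27/14)/15 = 9/70.
Numerically: ≈ 0.128571.
(Since a = 15 > μ = 1.928571, the bound 9/70 is < 1 and informative.)

P[X ≥ 15] ≤ 9/70 ≈ 0.128571.


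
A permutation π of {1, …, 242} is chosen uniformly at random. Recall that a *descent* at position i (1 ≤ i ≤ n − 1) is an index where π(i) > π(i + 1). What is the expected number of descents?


Write X = Σ X_I over i = 1, …, 241, with X_I the indicator of one descent.
There are 241 indicators.
For each fixed i, the pair (π(i), π(i+1)) is a uniformly random ordered pair of distinct values from {1, …, 242}; by symmetry P[π(i) > π(i+1)] = 1/2.
By linearity: E[X] = 241 · (1/2) = (242 − 1) · (1/2) = 241/2 ≈ 120.50000.

E[X] = 241/2 = 120.50000.


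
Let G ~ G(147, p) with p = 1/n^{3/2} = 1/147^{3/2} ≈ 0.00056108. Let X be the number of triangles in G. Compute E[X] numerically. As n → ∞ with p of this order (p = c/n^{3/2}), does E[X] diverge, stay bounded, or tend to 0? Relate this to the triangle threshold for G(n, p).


Number of potential triangles: C(147, 3) = 518665.
Each occurs with probability p³ ≈ (0.00056108)³ ≈ 1.7663306e-10.
By linearity: E[X] = C(147, 3)·p³ ≈ 518665 · 1.7663306e-10 ≈ 0.00009.
Since α = 3/2 > 1, p = c/n^{3/2} = o(1/n) is below the triangle threshold p ~ 1/n. Asymptotically E[X] ~ (c³/6)·n^{3(1−α)} = (1³/6)·n^{-1.5} → 0, so by Markov's inequality G has no triangles w.h.p.

E[X] ≈ 0.00009; in regime p = Θ(1/n^{3/2}) E[X] tends to 0 (below the triangle threshold p ~ 1/n).


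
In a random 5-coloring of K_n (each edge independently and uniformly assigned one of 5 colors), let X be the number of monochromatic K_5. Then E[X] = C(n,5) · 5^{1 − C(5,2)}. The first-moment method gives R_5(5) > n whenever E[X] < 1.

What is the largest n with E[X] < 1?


We need C(n, 5) · 5^{1 − 10} < 1, i.e. C(n, 5) < 5^{10 − 1} = 1953125.
Check values of n near the boundary:
  n = 48: C(48, 5) = 1712304; 1712304 < 1953125? YES
  n = 49: C(49, 5) = 1906884; 1906884 < 1953125? YES
  n = 50: C(50, 5) = 2118760; 2118760 < 1953125? NO
  n = 51: C(51, 5) = 2349060; 2349060 < 1953125? NO
  n = 52: C(52, 5) = 2598960; 2598960 < 1953125? NO
The largest n with C(n, 5) < 1953125 is n = 49 (where E[X] = 1906884/1953125 ≈ 0.9763). Hence R_5(5) > 49, i.e. R_5(5) ≥ 50.

Largest n = 49; hence R_5(5) > 49.


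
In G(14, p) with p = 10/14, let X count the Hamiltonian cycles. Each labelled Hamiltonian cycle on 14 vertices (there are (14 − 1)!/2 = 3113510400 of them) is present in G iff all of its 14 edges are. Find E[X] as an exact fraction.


K_14 has (14 − 1)!/2 = 3113510400 labelled Hamiltonian cycles.
For each such Hamiltonian cycle H, let X_H = 1 if all 14 edges of H are present in G. Then P[X_H = 1] = p^{14} = (5/7)^{14} = 6103515625/678223072849.
By linearity of expectation: E[X] = Σ_H E[X_H] = 3113510400 · p^{14} = 3113510400 · 6103515625/678223072849 = 2714765625000000000/96889010407.
Numerically: E[X] ≈ 2.802e+07.

E[X] = 3113510400 · (5/7)^{14} = 2714765625000000000/96889010407 ≈ 2.802e+07.


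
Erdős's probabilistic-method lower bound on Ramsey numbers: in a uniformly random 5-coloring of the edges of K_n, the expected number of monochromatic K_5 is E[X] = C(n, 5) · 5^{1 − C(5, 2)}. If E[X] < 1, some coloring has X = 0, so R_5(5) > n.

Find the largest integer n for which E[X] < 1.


We need C(n, 5) · 5^{1 − 10} < 1, i.e. C(n, 5) < 5^{10 − 1} = 1953125.
Check values of n near the boundary:
  n = 48: C(48, 5) = 1712304; 1712304 < 1953125? YES
  n = 49: C(49, 5) = 1906884; 1906884 < 1953125? YES
  n = 50: C(50, 5) = 2118760; 2118760 < 1953125? NO
  n = 51: C(51, 5) = 2349060; 2349060 < 1953125? NO
The largest n with C(n, 5) < 1953125 is n = 49 (where E[X] = 1906884/1953125 ≈ 0.9763246). Hence R_5(5) > 49, i.e. R_5(5) ≥ 50.

Largest n = 49; hence R_5(5) > 49.


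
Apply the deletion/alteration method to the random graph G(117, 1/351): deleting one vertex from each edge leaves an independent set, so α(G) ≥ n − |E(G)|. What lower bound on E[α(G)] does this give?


E[|E(G)|] = C(117, 2)·p = 6786 · (1/351) = 58/3.
E[α(G)] ≥ n − E[|E(G)|] = 117 − 58/3 = 293/3.
Numerically: ≈ 97.666667.
(This is only a lower bound; the true E[α(G)] may be larger.)

E[α(G)] ≥ 293/3 ≈ 97.666667.


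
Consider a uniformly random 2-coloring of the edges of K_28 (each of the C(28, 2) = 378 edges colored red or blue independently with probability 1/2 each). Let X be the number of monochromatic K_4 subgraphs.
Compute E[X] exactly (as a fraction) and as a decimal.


Let X = Σ_S X_S over the C(28, 4) = 20475 subsets S of size 4, where X_S = 1 if the K_4 on S is monochromatic.
For a fixed S, the K_4 on S has C(4, 2) = 6 edges. P[all 6 edges red] = (1/2)^6, and likewise for blue, so P[monochromatic] = 2·(1/2)^6 = 2^{1 − 6} = 1/32.
By linearity: E[X] = C(28, 4) · 2^{1 − 6} = 20475 · 1/32 = 20475/32.
Numerically: E[X] ≈ 639.84375.

E[X] = C(28,4)·2^(1−C(4,2)) = 20475/32 ≈ 639.84375.


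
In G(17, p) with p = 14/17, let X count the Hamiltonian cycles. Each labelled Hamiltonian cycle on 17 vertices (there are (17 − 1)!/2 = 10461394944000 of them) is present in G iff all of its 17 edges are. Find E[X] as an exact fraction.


K_17 has (17 − 1)!/2 = 10461394944000 labelled Hamiltonian cycles.
For each such Hamiltonian cycle H, let X_H = 1 if all 17 edges of H are present in G. Then P[X_H = 1] = p^{17} = (14/17)^{17} = 30491346729331195904/827240261886336764177.
By linearity of expectation: E[X] = Σ_H E[X_H] = 10461394944000 · p^{17} = 10461394944000 · 30491346729331195904/827240261886336764177 = 318982020509976309331579109376000/827240261886336764177.
Numerically: E[X] ≈ 3.86e+11.

E[X] = 10461394944000 · (14/17)^{17} = 318982020509976309331579109376000/827240261886336764177 ≈ 3.86e+11.


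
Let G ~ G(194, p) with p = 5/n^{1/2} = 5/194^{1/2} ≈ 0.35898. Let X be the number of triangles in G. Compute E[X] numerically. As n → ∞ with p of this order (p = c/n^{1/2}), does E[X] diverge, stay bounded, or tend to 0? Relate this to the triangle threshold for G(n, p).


Number of potential triangles: C(194, 3) = 1198144.
Each occurs with probability p³ ≈ (0.35898)³ ≈ 4.6260191e-02.
By linearity: E[X] = C(194, 3)·p³ ≈ 1198144 · 4.6260191e-02 ≈ 55426.36985.
Since α = 1/2 < 1, p = c/n^{1/2} ≫ 1/n is above the triangle threshold p ~ 1/n. Asymptotically E[X] ~ (c³/6)·n^{3(1−α)} = (5³/6)·n^{1.5} → ∞; triangles are abundant w.h.p.

E[X] ≈ 55426.36985; in regime p = Θ(1/n^{1/2}) E[X] diverges (above the triangle threshold p ~ 1/n).


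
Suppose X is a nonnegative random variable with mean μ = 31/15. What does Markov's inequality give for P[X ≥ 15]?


μ = E[X] = 31/15, a = 15.
Markov: P[X ≥ 15] ≤ μ/a = (31/15)/15 = 31/225.
Numerically: ≈ 0.138.
(Since a = 15 > μ = 2.067, the bound 31/225 is < 1 and informative.)

P[X ≥ 15] ≤ 31/225 ≈ 0.138.


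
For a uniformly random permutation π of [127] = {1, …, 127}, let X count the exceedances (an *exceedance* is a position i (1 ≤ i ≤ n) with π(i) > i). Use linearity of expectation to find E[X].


Write X = Σ_{i=1}^{127} X_i, where X_i = 1_{π(i) > i}.
For each fixed i, π(i) is uniform over {1, …, 127} (marginal of a uniform permutation), so P[π(i) > i] = (n − i)/n. Summing: Σ_{i=1}^{127} (n − i)/n = (0 + 1 + … + 126)/127 = 127(127 − 1)/(2·127) = (127 − 1)/2.
Hence E[X] = Σ_{i=1}^{127} (127 − i)/127 = 63 ≈ 63.000000.

E[X] = 63 = 63.000000.


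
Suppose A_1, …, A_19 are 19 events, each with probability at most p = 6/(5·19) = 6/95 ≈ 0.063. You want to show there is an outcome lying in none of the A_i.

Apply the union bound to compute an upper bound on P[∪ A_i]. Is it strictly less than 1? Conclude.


Union bound: P[∪_{i=1}^{19} A_i] ≤ Σ_i P[A_i] ≤ 19·p = 19·(6/95) = 6/5.
Numerically: 6/5 ≈ 1.200.
Is 6/5 < 1? NO.
Since the bound 6/5 is ≥ 1, the union bound is uninformative here; it does NOT by itself certify existence.

19·p = 6/5 ≈ 1.200; existence NOT certified by the union bound.


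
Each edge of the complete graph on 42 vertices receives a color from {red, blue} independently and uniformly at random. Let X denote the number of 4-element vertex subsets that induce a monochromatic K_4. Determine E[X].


Let X = Σ_S X_S over the C(42, 4) = 111930 subsets S of size 4, where X_S = 1 if the K_4 on S is monochromatic.
For a fixed S, the K_4 on S has C(4, 2) = 6 edges. P[all 6 edges red] = (1/2)^6, and likewise for blue, so P[monochromatic] = 2·(1/2)^6 = 2^{1 − 6} = 1/32.
By linearity: E[X] = C(42, 4) · 2^{1 − 6} = 111930 · 1/32 = 55965/16.
Numerically: E[X] ≈ 3497.812500.

E[X] = C(42,4)·2^(1−C(4,2)) = 55965/16 ≈ 3497.812500.


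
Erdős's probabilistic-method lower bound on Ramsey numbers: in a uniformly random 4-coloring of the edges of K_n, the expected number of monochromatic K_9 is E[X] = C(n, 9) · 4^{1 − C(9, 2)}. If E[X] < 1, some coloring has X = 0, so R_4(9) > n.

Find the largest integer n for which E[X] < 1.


We need C(n, 9) · 4^{1 − 36} < 1, i.e. C(n, 9) < 4^{36 − 1} = 1180591620717411303424.
Check values of n near the boundary:
  n = 909: C(909, 9) = 1122169012923711463931; 1122169012923711463931 < 1180591620717411303424? YES
  n = 910: C(910, 9) = 1133378248346922788210; 1133378248346922788210 < 1180591620717411303424? YES
  n = 911: C(911, 9) = 1144686900492291197405; 1144686900492291197405 < 1180591620717411303424? YES
  n = 912: C(912, 9) = 1156095740032081475120; 1156095740032081475120 < 1180591620717411303424? YES
  n = 913: C(913, 9) = 1167605542753639808390; 1167605542753639808390 < 1180591620717411303424? YES
  n = 914: C(914, 9) = 1179217089587653905932; 1179217089587653905932 < 1180591620717411303424? YES
  n = 915: C(915, 9) = 1190931166636537885130; 1190931166636537885130 < 1180591620717411303424? NO
  n = 916: C(916, 9) = 1202748565202942340440; 1202748565202942340440 < 1180591620717411303424? NO
  n = 917: C(917, 9) = 1214670081818390006810; 1214670081818390006810 < 1180591620717411303424? NO
The largest n with C(n, 9) < 1180591620717411303424 is n = 914 (where E[X] = 294804272396913476483/295147905179352825856 ≈ 0.9988357). Hence R_4(9) > 914, i.e. R_4(9) ≥ 915.

Largest n = 914; hence R_4(9) > 914.


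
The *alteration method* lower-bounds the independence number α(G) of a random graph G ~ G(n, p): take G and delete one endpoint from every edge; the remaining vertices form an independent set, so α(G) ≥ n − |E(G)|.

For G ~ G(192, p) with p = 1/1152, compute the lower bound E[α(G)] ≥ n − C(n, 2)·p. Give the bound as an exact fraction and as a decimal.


E[|E(G)|] = C(192, 2)·p = 18336 · (1/1152) = 191/12.
E[α(G)] ≥ n − E[|E(G)|] = 192 − 191/12 = 2113/12.
Numerically: ≈ 176.083.
(This is only a lower bound; the true E[α(G)] may be larger.)

E[α(G)] ≥ 2113/12 ≈ 176.083.


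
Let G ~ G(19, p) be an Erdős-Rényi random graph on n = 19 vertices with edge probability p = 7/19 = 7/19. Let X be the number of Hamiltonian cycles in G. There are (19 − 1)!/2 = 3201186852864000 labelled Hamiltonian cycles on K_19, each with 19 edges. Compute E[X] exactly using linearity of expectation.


K_19 has (19 − 1)!/2 = 3201186852864000 labelled Hamiltonian cycles.
For each such Hamiltonian cycle H, let X_H = 1 if all 19 edges of H are present in G. Then P[X_H = 1] = p^{19} = (7/19)^{19} = 11398895185373143/1978419655660313589123979.
By linearity: E[X] = Σ_H E[X_H] = 3201186852864000 · p^{19} = 3201186852864000 · 11398895185373143/1978419655660313589123979 = 36489993404591253525678231552000/1978419655660313589123979.
Numerically: E[X] ≈ 1.8444e+07.

E[X] = 3201186852864000 · (7/19)^{19} = 36489993404591253525678231552000/1978419655660313589123979 ≈ 1.8444e+07.


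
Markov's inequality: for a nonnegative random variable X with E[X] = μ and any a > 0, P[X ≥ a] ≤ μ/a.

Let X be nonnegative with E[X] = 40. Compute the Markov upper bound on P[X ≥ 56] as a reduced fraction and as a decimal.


μ = E[X] = 40, a = 56.
Markov: P[X ≥ 56] ≤ μ/a = (40)/56 = 5/7.
Numerically: ≈ 0.7143.
(Since a = 56 > μ = 40.0000, the bound 5/7 is < 1 and informative.)

P[X ≥ 56] ≤ 5/7 ≈ 0.7143.


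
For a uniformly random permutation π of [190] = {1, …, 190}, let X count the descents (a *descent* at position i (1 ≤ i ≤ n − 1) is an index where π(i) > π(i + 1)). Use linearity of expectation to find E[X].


Write X = Σ X_I over i = 1, …, 189, with X_I the indicator of one descent.
There are 189 indicators.
For each fixed i, the pair (π(i), π(i+1)) is a uniformly random ordered pair of distinct values from {1, …, 190}; by symmetry P[π(i) > π(i+1)] = 1/2.
By linearity: E[X] = 189 · (1/2) = (190 − 1) · (1/2) = 189/2 ≈ 94.5000.

E[X] = 189/2 = 94.5000.


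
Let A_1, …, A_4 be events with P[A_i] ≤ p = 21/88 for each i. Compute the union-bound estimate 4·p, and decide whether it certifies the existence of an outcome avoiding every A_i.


Union bound: P[∪_{i=1}^{4} A_i] ≤ Σ_i P[A_i] ≤ 4·p = 4·(21/88) = 21/22.
Numerically: 21/22 ≈ 0.9545455.
Is 21/22 < 1? YES.
Since P[∪ A_i] ≤ 21/22 < 1, the complement has P[∩ A_i^c] ≥ 1 − 21/22 = 1/22 > 0, so some outcome avoids every A_i.

4·p = 21/22 ≈ 0.9545455; existence CERTIFIED by the union bound.


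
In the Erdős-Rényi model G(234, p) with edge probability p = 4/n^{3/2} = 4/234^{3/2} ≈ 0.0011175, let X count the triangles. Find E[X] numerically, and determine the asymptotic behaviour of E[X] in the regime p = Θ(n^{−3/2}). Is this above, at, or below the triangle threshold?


Number of potential triangles: C(234, 3) = 2108184.
Each occurs with probability p³ ≈ (0.0011175)³ ≈ 1.3954318e-09.
By linearity: E[X] = C(234, 3)·p³ ≈ 2108184 · 1.3954318e-09 ≈ 0.00294.
Since α = 3/2 > 1, p = c/n^{3/2} = o(1/n) is below the triangle threshold p ~ 1/n. Asymptotically E[X] ~ (c³/6)·n^{3(1−α)} = (4³/6)·n^{-1.5} → 0, so by Markov's inequality G has no triangles w.h.p.

E[X] ≈ 0.00294; in regime p = Θ(1/n^{3/2}) E[X] tends to 0 (below the triangle threshold p ~ 1/n).


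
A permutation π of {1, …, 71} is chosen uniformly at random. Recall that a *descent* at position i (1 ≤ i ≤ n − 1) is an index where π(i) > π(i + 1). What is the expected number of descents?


Write X = Σ X_I over i = 1, …, 70, with X_I the indicator of one descent.
There are 70 indicators.
For each fixed i, the pair (π(i), π(i+1)) is a uniformly random ordered pair of distinct values from {1, …, 71}; by symmetry P[π(i) > π(i+1)] = 1/2.
By linearity: E[X] = 70 · (1/2) = (71 − 1) · (1/2) = 35 ≈ 35.00000.

E[X] = 35 = 35.00000.


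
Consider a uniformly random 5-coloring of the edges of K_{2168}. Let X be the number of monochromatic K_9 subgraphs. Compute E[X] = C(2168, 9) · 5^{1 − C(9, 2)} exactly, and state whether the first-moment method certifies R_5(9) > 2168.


E[X] = C(2168, 9) · 5^{1 − 36} = 2867804175977929537095120 · 5^{−35} = 2867804175977929537095120/2910383045673370361328125.
As a reduced fraction: E[X] = 573560835195585907419024/582076609134674072265625 ≈ 0.98537.
Is E[X] < 1? YES.
Since E[X] < 1, there exists a 5-coloring of K_{2168} with no monochromatic K_9; hence R_5(9) > 2168.

E[X] = 573560835195585907419024/582076609134674072265625 ≈ 0.98537; E[X] < 1, so R_5(9) > 2168.


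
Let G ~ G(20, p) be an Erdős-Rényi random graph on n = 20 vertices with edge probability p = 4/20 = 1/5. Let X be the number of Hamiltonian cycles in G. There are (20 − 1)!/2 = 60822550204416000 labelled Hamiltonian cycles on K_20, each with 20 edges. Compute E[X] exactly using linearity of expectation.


K_20 has (20 − 1)!/2 = 60822550204416000 labelled Hamiltonian cycles.
For each such Hamiltonian cycle H, let X_H = 1 if all 20 edges of H are present in G. Then P[X_H = 1] = p^{20} = (1/5)^{20} = 1/95367431640625.
By linearity: E[X] = Σ_H E[X_H] = 60822550204416000 · p^{20} = 60822550204416000 · 1/95367431640625 = 486580401635328/762939453125.
Numerically: E[X] ≈ 637.8.

E[X] = 60822550204416000 · (1/5)^{20} = 486580401635328/762939453125 ≈ 637.8.


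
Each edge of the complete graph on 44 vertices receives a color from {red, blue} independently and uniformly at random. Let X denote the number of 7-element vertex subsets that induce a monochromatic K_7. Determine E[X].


Let X = Σ_S X_S over the C(44, 7) = 38320568 subsets S of size 7, where X_S = 1 if the K_7 on S is monochromatic.
For a fixed S, the K_7 on S has C(7, 2) = 21 edges. P[all 21 edges red] = (1/2)^21, and likewise for blue, so P[monochromatic] = 2·(1/2)^21 = 2^{1 − 21} = 1/1048576.
By linearity: E[X] = C(44, 7) · 2^{1 − 21} = 38320568 · 1/1048576 = 4790071/131072.
Numerically: E[X] ≈ 36.545.

E[X] = C(44,7)·2^(1−C(7,2)) = 4790071/131072 ≈ 36.545.


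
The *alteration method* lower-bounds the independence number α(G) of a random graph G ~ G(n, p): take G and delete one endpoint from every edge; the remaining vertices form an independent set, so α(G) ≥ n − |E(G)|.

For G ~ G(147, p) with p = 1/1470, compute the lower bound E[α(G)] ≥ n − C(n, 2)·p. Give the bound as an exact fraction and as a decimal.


E[|E(G)|] = C(147, 2)·p = 10731 · (1/1470) = 73/10.
E[α(G)] ≥ n − E[|E(G)|] = 147 − 73/10 = 1397/10.
Numerically: ≈ 139.700.
(This is only a lower bound; the true E[α(G)] may be larger.)

E[α(G)] ≥ 1397/10 ≈ 139.700.


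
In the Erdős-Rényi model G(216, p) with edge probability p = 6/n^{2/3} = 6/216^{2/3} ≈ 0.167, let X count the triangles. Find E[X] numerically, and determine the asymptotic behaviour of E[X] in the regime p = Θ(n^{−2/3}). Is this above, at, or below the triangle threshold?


Number of potential triangles: C(216, 3) = 1656360.
Each occurs with probability p³ ≈ (0.167)³ ≈ 4.62963e-03.
By linearity: E[X] = C(216, 3)·p³ ≈ 1656360 · 4.62963e-03 ≈ 7668.333.
Since α = 2/3 < 1, p = c/n^{2/3} ≫ 1/n is above the triangle threshold p ~ 1/n. Asymptotically E[X] ~ (c³/6)·n^{3(1−α)} = (6³/6)·n^{1} → ∞; triangles are abundant w.h.p.

E[X] ≈ 7668.333; in regime p = Θ(1/n^{2/3}) E[X] diverges (above the triangle threshold p ~ 1/n).


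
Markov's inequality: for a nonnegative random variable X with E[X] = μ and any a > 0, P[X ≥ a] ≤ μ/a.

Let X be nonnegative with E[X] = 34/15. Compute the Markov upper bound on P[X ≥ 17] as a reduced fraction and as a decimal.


μ = E[X] = 34/15, a = 17.
Markov: P[X ≥ 17] ≤ μ/a = (34/15)/17 = 2/15.
Numerically: ≈ 0.1333.
(Since a = 17 > μ = 2.2667, the bound 2/15 is < 1 and informative.)

P[X ≥ 17] ≤ 2/15 ≈ 0.1333.


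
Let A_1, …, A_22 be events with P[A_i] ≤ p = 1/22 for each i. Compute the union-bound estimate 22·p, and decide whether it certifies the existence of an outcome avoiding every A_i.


Union bound: P[∪_{i=1}^{22} A_i] ≤ Σ_i P[A_i] ≤ 22·p = 22·(1/22) = 1.
Numerically: 1 ≈ 1.0000.
Is 1 < 1? NO.
Since the bound 1 is ≥ 1, the union bound is uninformative here; it does NOT by itself certify existence.

22·p = 1 ≈ 1.0000; existence NOT certified by the union bound.


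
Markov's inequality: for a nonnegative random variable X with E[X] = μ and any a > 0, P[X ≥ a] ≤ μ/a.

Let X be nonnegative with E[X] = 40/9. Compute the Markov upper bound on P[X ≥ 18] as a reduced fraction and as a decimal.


μ = E[X] = 40/9, a = 18.
Markov: P[X ≥ 18] ≤ μ/a = (40/9)/18 = 20/81.
Numerically: ≈ 0.246914.
(Since a = 18 > μ = 4.444444, the bound 20/81 is < 1 and informative.)

P[X ≥ 18] ≤ 20/81 ≈ 0.246914.


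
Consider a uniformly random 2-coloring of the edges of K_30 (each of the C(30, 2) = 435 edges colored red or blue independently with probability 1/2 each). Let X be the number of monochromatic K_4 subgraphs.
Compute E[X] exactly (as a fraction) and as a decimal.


Let X = Σ_S X_S over the C(30, 4) = 27405 subsets S of size 4, where X_S = 1 if the K_4 on S is monochromatic.
For a fixed S, the K_4 on S has C(4, 2) = 6 edges. P[all 6 edges red] = (1/2)^6, and likewise for blue, so P[monochromatic] = 2·(1/2)^6 = 2^{1 − 6} = 1/32.
By linearity of expectation: E[X] = C(30, 4) · 2^{1 − 6} = 27405 · 1/32 = 27405/32.
Numerically: E[X] ≈ 856.406.

E[X] = C(30,4)·2^(1−C(4,2)) = 27405/32 ≈ 856.406.


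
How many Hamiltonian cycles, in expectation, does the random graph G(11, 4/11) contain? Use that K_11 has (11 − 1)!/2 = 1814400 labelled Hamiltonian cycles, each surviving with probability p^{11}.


K_11 has (11 − 1)!/2 = 1814400 labelled Hamiltonian cycles.
For each such Hamiltonian cycle H, let X_H = 1 if all 11 edges of H are present in G. Then P[X_H = 1] = p^{11} = (4/11)^{11} = 4194304/285311670611.
By linearity of expectation: E[X] = Σ_H E[X_H] = 1814400 · p^{11} = 1814400 · 4194304/285311670611 = 7610145177600/285311670611.
Numerically: E[X] ≈ 26.67.

E[X] = 1814400 · (4/11)^{11} = 7610145177600/285311670611 ≈ 26.67.


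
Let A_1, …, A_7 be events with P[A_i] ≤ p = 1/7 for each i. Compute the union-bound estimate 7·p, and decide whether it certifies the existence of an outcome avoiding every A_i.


Union bound: P[∪_{i=1}^{7} A_i] ≤ Σ_i P[A_i] ≤ 7·p = 7·(1/7) = 1.
Numerically: 1 ≈ 1.000000.
Is 1 < 1? NO.
Since the bound 1 is ≥ 1, the union bound is uninformative here; it does NOT by itself certify existence.

7·p = 1 ≈ 1.000000; existence NOT certified by the union bound.


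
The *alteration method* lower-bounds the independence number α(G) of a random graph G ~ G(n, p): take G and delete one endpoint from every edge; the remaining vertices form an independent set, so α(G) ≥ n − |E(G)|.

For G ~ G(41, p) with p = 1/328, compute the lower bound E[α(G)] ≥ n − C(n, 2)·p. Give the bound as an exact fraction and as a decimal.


E[|E(G)|] = C(41, 2)·p = 820 · (1/328) = 5/2.
E[α(G)] ≥ n − E[|E(G)|] = 41 − 5/2 = 77/2.
Numerically: ≈ 38.5000.
(This is only a lower bound; the true E[α(G)] may be larger.)

E[α(G)] ≥ 77/2 ≈ 38.5000.


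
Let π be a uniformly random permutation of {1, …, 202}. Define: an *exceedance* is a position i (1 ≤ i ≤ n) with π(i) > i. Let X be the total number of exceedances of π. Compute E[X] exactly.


Write X = Σ_{i=1}^{202} X_i, where X_i = 1_{π(i) > i}.
For each fixed i, π(i) is uniform over {1, …, 202} (marginal of a uniform permutation), so P[π(i) > i] = (n − i)/n. Summing: Σ_{i=1}^{202} (n − i)/n = (0 + 1 + … + 201)/202 = 202(202 − 1)/(2·202) = (202 − 1)/2.
Hence E[X] = Σ_{i=1}^{202} (202 − i)/202 = 201/2 ≈ 100.5000.

E[X] = 201/2 = 100.5000.


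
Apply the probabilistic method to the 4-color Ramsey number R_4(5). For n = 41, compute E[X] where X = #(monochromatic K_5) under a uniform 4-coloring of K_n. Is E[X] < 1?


E[X] = C(41, 5) · 4^{1 − 10} = 749398 · 4^{−9} = 749398/262144.
As a reduced fraction: E[X] = 374699/131072 ≈ 2.858727.
Is E[X] < 1? NO.
Since E[X] ≥ 1, the first-moment bound is inconclusive at n = 41; it does NOT by itself certify R_4(5) > 41.

E[X] = 374699/131072 ≈ 2.858727; E[X] ≥ 1; first-moment method inconclusive here.


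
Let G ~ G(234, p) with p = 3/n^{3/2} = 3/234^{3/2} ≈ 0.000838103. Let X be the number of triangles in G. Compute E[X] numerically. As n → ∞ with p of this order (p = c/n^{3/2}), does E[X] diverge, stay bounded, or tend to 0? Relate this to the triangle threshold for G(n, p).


Number of potential triangles: C(234, 3) = 2108184.
Each occurs with probability p³ ≈ (0.000838103)³ ≈ 5.88697790e-10.
By linearity: E[X] = C(234, 3)·p³ ≈ 2108184 · 5.88697790e-10 ≈ 0.001241.
Since α = 3/2 > 1, p = c/n^{3/2} = o(1/n) is below the triangle threshold p ~ 1/n. Asymptotically E[X] ~ (c³/6)·n^{3(1−α)} = (3³/6)·n^{-1.5} → 0, so by Markov's inequality G has no triangles w.h.p.

E[X] ≈ 0.001241; in regime p = Θ(1/n^{3/2}) E[X] tends to 0 (below the triangle threshold p ~ 1/n).


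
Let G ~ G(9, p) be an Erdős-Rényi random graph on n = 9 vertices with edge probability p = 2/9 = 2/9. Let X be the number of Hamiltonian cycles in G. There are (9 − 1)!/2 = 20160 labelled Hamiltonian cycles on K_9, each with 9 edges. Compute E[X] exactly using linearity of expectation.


K_9 has (9 − 1)!/2 = 20160 labelled Hamiltonian cycles.
For each such Hamiltonian cycle H, let X_H = 1 if all 9 edges of H are present in G. Then P[X_H = 1] = p^{9} = (2/9)^{9} = 512/387420489.
By linearity: E[X] = Σ_H E[X_H] = 20160 · p^{9} = 20160 · 512/387420489 = 1146880/43046721.
Numerically: E[X] ≈ 0.0266427.

E[X] = 20160 · (2/9)^{9} = 1146880/43046721 ≈ 0.0266427.


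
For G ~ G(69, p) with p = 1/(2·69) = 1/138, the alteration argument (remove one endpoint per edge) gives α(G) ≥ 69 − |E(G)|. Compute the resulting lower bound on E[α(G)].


E[|E(G)|] = C(69, 2)·p = 2346 · (1/138) = 17.
E[α(G)] ≥ n − E[|E(G)|] = 69 − 17 = 52.
Numerically: ≈ 52.000000.
(This is only a lower bound; the true E[α(G)] may be larger.)

E[α(G)] ≥ 52 ≈ 52.000000.


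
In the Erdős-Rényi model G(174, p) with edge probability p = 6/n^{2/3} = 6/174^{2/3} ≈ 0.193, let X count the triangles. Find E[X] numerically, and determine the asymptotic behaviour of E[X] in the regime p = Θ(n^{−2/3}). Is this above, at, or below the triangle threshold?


Number of potential triangles: C(174, 3) = 862924.
Each occurs with probability p³ ≈ (0.193)³ ≈ 7.13436e-03.
By linearity: E[X] = C(174, 3)·p³ ≈ 862924 · 7.13436e-03 ≈ 6156.414.
Since α = 2/3 < 1, p = c/n^{2/3} ≫ 1/n is above the triangle threshold p ~ 1/n. Asymptotically E[X] ~ (c³/6)·n^{3(1−α)} = (6³/6)·n^{1} → ∞; triangles are abundant w.h.p.

E[X] ≈ 6156.414; in regime p = Θ(1/n^{2/3}) E[X] diverges (above the triangle threshold p ~ 1/n).


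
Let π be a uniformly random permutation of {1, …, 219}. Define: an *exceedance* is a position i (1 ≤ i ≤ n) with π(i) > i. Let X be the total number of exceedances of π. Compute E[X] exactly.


Write X = Σ_{i=1}^{219} X_i, where X_i = 1_{π(i) > i}.
For each fixed i, π(i) is uniform over {1, …, 219} (marginal of a uniform permutation), so P[π(i) > i] = (n − i)/n. Summing: Σ_{i=1}^{219} (n − i)/n = (0 + 1 + … + 218)/219 = 219(219 − 1)/(2·219) = (219 − 1)/2.
Hence E[X] = Σ_{i=1}^{219} (219 − i)/219 = 109 ≈ 109.000000.

E[X] = 109 = 109.000000.


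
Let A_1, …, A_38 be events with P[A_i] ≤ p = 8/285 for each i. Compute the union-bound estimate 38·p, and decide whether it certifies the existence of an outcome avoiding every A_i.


Union bound: P[∪_{i=1}^{38} A_i] ≤ Σ_i P[A_i] ≤ 38·p = 38·(8/285) = 16/15.
Numerically: 16/15 ≈ 1.0667.
Is 16/15 < 1? NO.
Since the bound 16/15 is ≥ 1, the union bound is uninformative here; it does NOT by itself certify existence.

38·p = 16/15 ≈ 1.0667; existence NOT certified by the union bound.


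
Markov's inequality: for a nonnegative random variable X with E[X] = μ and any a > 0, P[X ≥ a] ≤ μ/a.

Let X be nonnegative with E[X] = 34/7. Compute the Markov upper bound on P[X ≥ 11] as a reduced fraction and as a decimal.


μ = E[X] = 34/7, a = 11.
Markov: P[X ≥ 11] ≤ μ/a = (34/7)/11 = 34/77.
Numerically: ≈ 0.441558.
(Since a = 11 > μ = 4.857143, the bound 34/77 is < 1 and informative.)

P[X ≥ 11] ≤ 34/77 ≈ 0.441558.


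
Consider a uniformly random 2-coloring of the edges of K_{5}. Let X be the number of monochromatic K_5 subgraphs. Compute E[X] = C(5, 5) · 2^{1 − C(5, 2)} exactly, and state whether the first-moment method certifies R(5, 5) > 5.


E[X] = C(5, 5) · 2^{1 − 10} = 1 · 2^{−9} = 1/512.
As a reduced fraction: E[X] = 1/512 ≈ 0.00195.
Is E[X] < 1? YES.
Since E[X] < 1, there exists a 2-coloring of K_{5} with no monochromatic K_5; hence R(5, 5) > 5.

E[X] = 1/512 ≈ 0.00195; E[X] < 1, so R(5, 5) > 5.


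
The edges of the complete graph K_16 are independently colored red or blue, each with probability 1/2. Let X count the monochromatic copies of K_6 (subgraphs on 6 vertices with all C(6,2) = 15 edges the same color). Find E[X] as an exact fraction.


Let X = Σ_S X_S over the C(16, 6) = 8008 subsets S of size 6, where X_S = 1 if the K_6 on S is monochromatic.
For a fixed S, the K_6 on S has C(6, 2) = 15 edges. P[all 15 edges red] = (1/2)^15, and likewise for blue, so P[monochromatic] = 2·(1/2)^15 = 2^{1 − 15} = 1/16384.
By linearity: E[X] = C(16, 6) · 2^{1 − 15} = 8008 · 1/16384 = 1001/2048.
Numerically: E[X] ≈ 0.48877.

E[X] = C(16,6)·2^(1−C(6,2)) = 1001/2048 ≈ 0.48877.


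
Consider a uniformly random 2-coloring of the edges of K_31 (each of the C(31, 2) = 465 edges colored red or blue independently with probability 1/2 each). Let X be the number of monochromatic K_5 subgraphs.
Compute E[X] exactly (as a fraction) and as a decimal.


Let X = Σ_S X_S over the C(31, 5) = 169911 subsets S of size 5, where X_S = 1 if the K_5 on S is monochromatic.
For a fixed S, the K_5 on S has C(5, 2) = 10 edges. P[all 10 edges red] = (1/2)^10, and likewise for blue, so P[monochromatic] = 2·(1/2)^10 = 2^{1 − 10} = 1/512.
By linearity: E[X] = C(31, 5) · 2^{1 − 10} = 169911 · 1/512 = 169911/512.
Numerically: E[X] ≈ 331.857422.

E[X] = C(31,5)·2^(1−C(5,2)) = 169911/512 ≈ 331.857422.


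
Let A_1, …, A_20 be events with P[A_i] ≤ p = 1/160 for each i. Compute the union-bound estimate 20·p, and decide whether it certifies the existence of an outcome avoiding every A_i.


Union bound: P[∪_{i=1}^{20} A_i] ≤ Σ_i P[A_i] ≤ 20·p = 20·(1/160) = 1/8.
Numerically: 1/8 ≈ 0.1250.
Is 1/8 < 1? YES.
Since P[∪ A_i] ≤ 1/8 < 1, the complement has P[∩ A_i^c] ≥ 1 − 1/8 = 7/8 > 0, so some outcome avoids every A_i.

20·p = 1/8 ≈ 0.1250; existence CERTIFIED by the union bound.


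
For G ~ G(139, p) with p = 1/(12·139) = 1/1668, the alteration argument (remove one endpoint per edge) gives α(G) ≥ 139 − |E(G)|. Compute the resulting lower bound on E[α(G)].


E[|E(G)|] = C(139, 2)·p = 9591 · (1/1668) = 23/4.
E[α(G)] ≥ n − E[|E(G)|] = 139 − 23/4 = 533/4.
Numerically: ≈ 133.2500.
(This is only a lower bound; the true E[α(G)] may be larger.)

E[α(G)] ≥ 533/4 ≈ 133.2500.


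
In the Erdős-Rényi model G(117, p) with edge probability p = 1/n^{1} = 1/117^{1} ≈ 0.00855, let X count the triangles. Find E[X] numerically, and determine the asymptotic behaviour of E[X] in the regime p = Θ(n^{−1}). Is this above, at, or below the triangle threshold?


Number of potential triangles: C(117, 3) = 260130.
Each occurs with probability p³ ≈ (0.00855)³ ≈ 6.24371e-07.
By linearity: E[X] = C(117, 3)·p³ ≈ 260130 · 6.24371e-07 ≈ 0.162.
Here α = 1, so p = 1/n is exactly at the triangle threshold p ~ 1/n. Asymptotically E[X] → c³/6 = 1³/6 = 1/6 ≈ 0.167, a bounded constant. In this regime the triangle count is asymptotically Poisson(c³/6).

E[X] ≈ 0.162; in regime p = Θ(1/n^{1}) E[X] stays bounded (at the triangle threshold p ~ 1/n).


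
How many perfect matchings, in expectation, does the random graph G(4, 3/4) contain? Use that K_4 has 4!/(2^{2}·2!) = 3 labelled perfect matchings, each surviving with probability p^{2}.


K_4 has 4!/(2^{2}·2!) = 3 labelled perfect matchings.
For each such perfect matching H, let X_H = 1 if all 2 edges of H are present in G. Then P[X_H = 1] = p^{2} = (3/4)^{2} = 9/16.
Summing the indicators: E[X] = Σ_H E[X_H] = 3 · p^{2} = 3 · 9/16 = 27/16.
Numerically: E[X] ≈ 1.69.

E[X] = 3 · (3/4)^{2} = 27/16 ≈ 1.69.


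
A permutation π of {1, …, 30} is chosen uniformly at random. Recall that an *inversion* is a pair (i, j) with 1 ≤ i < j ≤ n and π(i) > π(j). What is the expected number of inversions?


Write X = Σ X_I over the C(30, 2) = 435 pairs i < j, with X_I the indicator of one inversion.
There are 435 indicators.
For each fixed pair i < j, the values π(i) and π(j) are two distinct elements of {1, …, 30} in uniformly random order; by symmetry P[π(i) > π(j)] = 1/2.
By linearity: E[X] = 435 · (1/2) = C(30, 2) · (1/2) = 435/2 = 435/2 ≈ 217.500000.

E[X] = 435/2 = 217.500000.


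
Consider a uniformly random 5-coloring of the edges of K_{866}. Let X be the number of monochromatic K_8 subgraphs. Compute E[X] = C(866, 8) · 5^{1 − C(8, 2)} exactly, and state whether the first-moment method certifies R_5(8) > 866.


E[X] = C(866, 8) · 5^{1 − 28} = 7595214554331451620 · 5^{−27} = 7595214554331451620/7450580596923828125.
As a reduced fraction: E[X] = 1519042910866290324/1490116119384765625 ≈ 1.0194124.
Is E[X] < 1? NO.
Since E[X] ≥ 1, the first-moment bound is inconclusive at n = 866; it does NOT by itself certify R_5(8) > 866.

E[X] = 1519042910866290324/1490116119384765625 ≈ 1.0194124; E[X] ≥ 1; first-moment method inconclusive here.


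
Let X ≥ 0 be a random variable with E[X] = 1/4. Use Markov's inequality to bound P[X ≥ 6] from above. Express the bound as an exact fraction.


μ = E[X] = 1/4, a = 6.
Markov: P[X ≥ 6] ≤ μ/a = (1/4)/6 = 1/24.
Numerically: ≈ 0.0417.
(Since a = 6 > μ = 0.2500, the bound 1/24 is < 1 and informative.)

P[X ≥ 6] ≤ 1/24 ≈ 0.0417.


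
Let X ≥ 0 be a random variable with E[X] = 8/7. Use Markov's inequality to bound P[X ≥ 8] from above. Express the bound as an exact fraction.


μ = E[X] = 8/7, a = 8.
Markov: P[X ≥ 8] ≤ μ/a = (8/7)/8 = 1/7.
Numerically: ≈ 0.1429.
(Since a = 8 > μ = 1.1429, the bound 1/7 is < 1 and informative.)

P[X ≥ 8] ≤ 1/7 ≈ 0.1429.


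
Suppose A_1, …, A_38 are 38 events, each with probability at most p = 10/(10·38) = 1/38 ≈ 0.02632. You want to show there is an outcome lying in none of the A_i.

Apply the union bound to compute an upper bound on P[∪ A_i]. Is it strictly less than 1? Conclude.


Union bound: P[∪_{i=1}^{38} A_i] ≤ Σ_i P[A_i] ≤ 38·p = 38·(1/38) = 1.
Numerically: 1 ≈ 1.00000.
Is 1 < 1? NO.
Since the bound 1 is ≥ 1, the union bound is uninformative here; it does NOT by itself certify existence.

38·p = 1 ≈ 1.00000; existence NOT certified by the union bound.


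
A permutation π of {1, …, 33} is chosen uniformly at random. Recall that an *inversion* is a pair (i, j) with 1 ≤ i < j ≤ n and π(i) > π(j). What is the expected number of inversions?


Write X = Σ X_I over the C(33, 2) = 528 pairs i < j, with X_I the indicator of one inversion.
There are 528 indicators.
For each fixed pair i < j, the values π(i) and π(j) are two distinct elements of {1, …, 33} in uniformly random order; by symmetry P[π(i) > π(j)] = 1/2.
By linearity: E[X] = 528 · (1/2) = C(33, 2) · (1/2) = 528/2 = 264 ≈ 264.00000.

E[X] = 264 = 264.00000.


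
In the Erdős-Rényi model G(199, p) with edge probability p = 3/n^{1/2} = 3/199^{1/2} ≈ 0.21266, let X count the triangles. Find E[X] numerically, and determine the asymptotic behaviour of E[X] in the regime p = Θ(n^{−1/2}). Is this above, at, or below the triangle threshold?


Number of potential triangles: C(199, 3) = 1293699.
Each occurs with probability p³ ≈ (0.21266)³ ≈ 9.6179862e-03.
By linearity: E[X] = C(199, 3)·p³ ≈ 1293699 · 9.6179862e-03 ≈ 12442.77913.
Since α = 1/2 < 1, p = c/n^{1/2} ≫ 1/n is above the triangle threshold p ~ 1/n. Asymptotically E[X] ~ (c³/6)·n^{3(1−α)} = (3³/6)·n^{1.5} → ∞; triangles are abundant w.h.p.

E[X] ≈ 12442.77913; in regime p = Θ(1/n^{1/2}) E[X] diverges (above the triangle threshold p ~ 1/n).


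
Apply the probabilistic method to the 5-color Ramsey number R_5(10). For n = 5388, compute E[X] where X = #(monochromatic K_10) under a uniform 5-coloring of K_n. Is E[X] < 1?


E[X] = C(5388, 10) · 5^{1 − 45} = 5634865093375880654852250419586 · 5^{−44} = 5634865093375880654852250419586/5684341886080801486968994140625.
As a reduced fraction: E[X] = 5634865093375880654852250419586/5684341886080801486968994140625 ≈ 0.991296.
Is E[X] < 1? YES.
Since E[X] < 1, there exists a 5-coloring of K_{5388} with no monochromatic K_10; hence R_5(10) > 5388.

E[X] = 5634865093375880654852250419586/5684341886080801486968994140625 ≈ 0.991296; E[X] < 1, so R_5(10) > 5388.


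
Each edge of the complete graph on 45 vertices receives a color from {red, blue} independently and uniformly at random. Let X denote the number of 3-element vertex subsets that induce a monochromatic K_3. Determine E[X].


Let X = Σ_S X_S over the C(45, 3) = 14190 subsets S of size 3, where X_S = 1 if the K_3 on S is monochromatic.
For a fixed S, the K_3 on S has C(3, 2) = 3 edges. P[all 3 edges red] = (1/2)^3, and likewise for blue, so P[monochromatic] = 2·(1/2)^3 = 2^{1 − 3} = 1/4.
Summing: E[X] = C(45, 3) · 2^{1 − 3} = 14190 · 1/4 = 7095/2.
Numerically: E[X] ≈ 3547.500.

E[X] = C(45,3)·2^(1−C(3,2)) = 7095/2 ≈ 3547.500.


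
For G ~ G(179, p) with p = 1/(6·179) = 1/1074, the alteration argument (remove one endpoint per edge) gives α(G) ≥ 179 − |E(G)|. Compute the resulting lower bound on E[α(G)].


E[|E(G)|] = C(179, 2)·p = 15931 · (1/1074) = 89/6.
E[α(G)] ≥ n − E[|E(G)|] = 179 − 89/6 = 985/6.
Numerically: ≈ 164.166667.
(This is only a lower bound; the true E[α(G)] may be larger.)

E[α(G)] ≥ 985/6 ≈ 164.166667.


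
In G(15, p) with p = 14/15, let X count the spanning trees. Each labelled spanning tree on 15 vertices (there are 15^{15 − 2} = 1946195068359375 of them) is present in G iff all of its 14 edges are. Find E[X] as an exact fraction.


K_15 has 15^{15 − 2} = 1946195068359375 labelled spanning trees.
For each such spanning tree H, let X_H = 1 if all 14 edges of H are present in G. Then P[X_H = 1] = p^{14} = (14/15)^{14} = 11112006825558016/29192926025390625.
By linearity: E[X] = Σ_H E[X_H] = 1946195068359375 · p^{14} = 1946195068359375 · 11112006825558016/29192926025390625 = 11112006825558016/15.
Numerically: E[X] ≈ 7.408e+14.

E[X] = 1946195068359375 · (14/15)^{14} = 11112006825558016/15 ≈ 7.408e+14.


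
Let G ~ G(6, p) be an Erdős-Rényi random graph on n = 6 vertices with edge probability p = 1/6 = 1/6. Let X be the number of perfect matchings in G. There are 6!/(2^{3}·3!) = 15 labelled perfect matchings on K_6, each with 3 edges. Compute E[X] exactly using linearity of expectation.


K_6 has 6!/(2^{3}·3!) = 15 labelled perfect matchings.
For each such perfect matching H, let X_H = 1 if all 3 edges of H are present in G. Then P[X_H = 1] = p^{3} = (1/6)^{3} = 1/216.
By linearity: E[X] = Σ_H E[X_H] = 15 · p^{3} = 15 · 1/216 = 5/72.
Numerically: E[X] ≈ 0.069444.

E[X] = 15 · (1/6)^{3} = 5/72 ≈ 0.069444.


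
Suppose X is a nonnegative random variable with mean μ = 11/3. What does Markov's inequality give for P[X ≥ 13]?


μ = E[X] = 11/3, a = 13.
Markov: P[X ≥ 13] ≤ μ/a = (11/3)/13 = 11/39.
Numerically: ≈ 0.2821.
(Since a = 13 > μ = 3.6667, the bound 11/39 is < 1 and informative.)

P[X ≥ 13] ≤ 11/39 ≈ 0.2821.


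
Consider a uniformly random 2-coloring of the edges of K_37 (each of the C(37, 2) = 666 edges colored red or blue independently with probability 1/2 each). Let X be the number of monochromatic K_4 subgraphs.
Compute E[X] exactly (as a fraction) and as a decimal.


Let X = Σ_S X_S over the C(37, 4) = 66045 subsets S of size 4, where X_S = 1 if the K_4 on S is monochromatic.
For a fixed S, the K_4 on S has C(4, 2) = 6 edges. P[all 6 edges red] = (1/2)^6, and likewise for blue, so P[monochromatic] = 2·(1/2)^6 = 2^{1 − 6} = 1/32.
Summing: E[X] = C(37, 4) · 2^{1 − 6} = 66045 · 1/32 = 66045/32.
Numerically: E[X] ≈ 2063.906250.

E[X] = C(37,4)·2^(1−C(4,2)) = 66045/32 ≈ 2063.906250.


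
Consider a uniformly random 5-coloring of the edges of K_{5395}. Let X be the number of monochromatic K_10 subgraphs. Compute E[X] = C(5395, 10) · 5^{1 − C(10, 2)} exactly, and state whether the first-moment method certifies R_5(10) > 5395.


E[X] = C(5395, 10) · 5^{1 − 45} = 5708563736675616143322765475706 · 5^{−44} = 5708563736675616143322765475706/5684341886080801486968994140625.
As a reduced fraction: E[X] = 5708563736675616143322765475706/5684341886080801486968994140625 ≈ 1.0042612.
Is E[X] < 1? NO.
Since E[X] ≥ 1, the first-moment bound is inconclusive at n = 5395; it does NOT by itself certify R_5(10) > 5395.

E[X] = 5708563736675616143322765475706/5684341886080801486968994140625 ≈ 1.0042612; E[X] ≥ 1; first-moment method inconclusive here.
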